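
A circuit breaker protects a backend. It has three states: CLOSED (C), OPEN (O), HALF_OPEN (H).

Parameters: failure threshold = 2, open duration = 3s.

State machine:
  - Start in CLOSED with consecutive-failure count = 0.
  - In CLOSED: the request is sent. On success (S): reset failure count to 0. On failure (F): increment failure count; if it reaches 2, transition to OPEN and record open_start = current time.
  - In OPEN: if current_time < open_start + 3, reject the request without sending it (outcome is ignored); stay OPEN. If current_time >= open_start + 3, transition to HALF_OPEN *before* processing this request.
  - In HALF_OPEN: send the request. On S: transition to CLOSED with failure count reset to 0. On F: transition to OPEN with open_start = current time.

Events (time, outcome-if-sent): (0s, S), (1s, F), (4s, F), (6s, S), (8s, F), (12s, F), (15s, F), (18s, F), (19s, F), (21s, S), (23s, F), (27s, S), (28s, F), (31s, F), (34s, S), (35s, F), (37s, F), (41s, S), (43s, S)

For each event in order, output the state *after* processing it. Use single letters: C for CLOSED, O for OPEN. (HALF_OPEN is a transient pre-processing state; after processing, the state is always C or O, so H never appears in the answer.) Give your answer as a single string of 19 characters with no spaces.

State after each event:
  event#1 t=0s outcome=S: state=CLOSED
  event#2 t=1s outcome=F: state=CLOSED
  event#3 t=4s outcome=F: state=OPEN
  event#4 t=6s outcome=S: state=OPEN
  event#5 t=8s outcome=F: state=OPEN
  event#6 t=12s outcome=F: state=OPEN
  event#7 t=15s outcome=F: state=OPEN
  event#8 t=18s outcome=F: state=OPEN
  event#9 t=19s outcome=F: state=OPEN
  event#10 t=21s outcome=S: state=CLOSED
  event#11 t=23s outcome=F: state=CLOSED
  event#12 t=27s outcome=S: state=CLOSED
  event#13 t=28s outcome=F: state=CLOSED
  event#14 t=31s outcome=F: state=OPEN
  event#15 t=34s outcome=S: state=CLOSED
  event#16 t=35s outcome=F: state=CLOSED
  event#17 t=37s outcome=F: state=OPEN
  event#18 t=41s outcome=S: state=CLOSED
  event#19 t=43s outcome=S: state=CLOSED

Answer: CCOOOOOOOCCCCOCCOCC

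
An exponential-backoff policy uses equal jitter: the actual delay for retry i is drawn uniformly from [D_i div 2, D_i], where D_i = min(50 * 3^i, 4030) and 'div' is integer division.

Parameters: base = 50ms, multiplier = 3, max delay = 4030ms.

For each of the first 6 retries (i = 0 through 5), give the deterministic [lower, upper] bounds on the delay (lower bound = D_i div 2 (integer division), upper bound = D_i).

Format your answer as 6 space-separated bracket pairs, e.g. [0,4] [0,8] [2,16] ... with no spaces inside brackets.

Answer: [25,50] [75,150] [225,450] [675,1350] [2015,4030] [2015,4030]

Derivation:
Computing bounds per retry:
  i=0: D_i=min(50*3^0,4030)=50, bounds=[25,50]
  i=1: D_i=min(50*3^1,4030)=150, bounds=[75,150]
  i=2: D_i=min(50*3^2,4030)=450, bounds=[225,450]
  i=3: D_i=min(50*3^3,4030)=1350, bounds=[675,1350]
  i=4: D_i=min(50*3^4,4030)=4030, bounds=[2015,4030]
  i=5: D_i=min(50*3^5,4030)=4030, bounds=[2015,4030]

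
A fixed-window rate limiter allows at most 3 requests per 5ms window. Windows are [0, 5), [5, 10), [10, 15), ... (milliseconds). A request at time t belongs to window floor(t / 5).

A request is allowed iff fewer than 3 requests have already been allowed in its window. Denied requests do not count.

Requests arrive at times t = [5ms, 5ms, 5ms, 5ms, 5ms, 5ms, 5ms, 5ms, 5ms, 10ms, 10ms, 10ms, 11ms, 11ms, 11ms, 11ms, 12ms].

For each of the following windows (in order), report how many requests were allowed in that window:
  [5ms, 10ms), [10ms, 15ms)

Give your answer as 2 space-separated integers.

Answer: 3 3

Derivation:
Processing requests:
  req#1 t=5ms (window 1): ALLOW
  req#2 t=5ms (window 1): ALLOW
  req#3 t=5ms (window 1): ALLOW
  req#4 t=5ms (window 1): DENY
  req#5 t=5ms (window 1): DENY
  req#6 t=5ms (window 1): DENY
  req#7 t=5ms (window 1): DENY
  req#8 t=5ms (window 1): DENY
  req#9 t=5ms (window 1): DENY
  req#10 t=10ms (window 2): ALLOW
  req#11 t=10ms (window 2): ALLOW
  req#12 t=10ms (window 2): ALLOW
  req#13 t=11ms (window 2): DENY
  req#14 t=11ms (window 2): DENY
  req#15 t=11ms (window 2): DENY
  req#16 t=11ms (window 2): DENY
  req#17 t=12ms (window 2): DENY

Allowed counts by window: 3 3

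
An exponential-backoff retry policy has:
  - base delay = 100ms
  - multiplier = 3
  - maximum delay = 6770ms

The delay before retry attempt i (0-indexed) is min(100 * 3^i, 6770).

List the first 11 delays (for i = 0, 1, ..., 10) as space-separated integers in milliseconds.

Answer: 100 300 900 2700 6770 6770 6770 6770 6770 6770 6770

Derivation:
Computing each delay:
  i=0: min(100*3^0, 6770) = 100
  i=1: min(100*3^1, 6770) = 300
  i=2: min(100*3^2, 6770) = 900
  i=3: min(100*3^3, 6770) = 2700
  i=4: min(100*3^4, 6770) = 6770
  i=5: min(100*3^5, 6770) = 6770
  i=6: min(100*3^6, 6770) = 6770
  i=7: min(100*3^7, 6770) = 6770
  i=8: min(100*3^8, 6770) = 6770
  i=9: min(100*3^9, 6770) = 6770
  i=10: min(100*3^10, 6770) = 6770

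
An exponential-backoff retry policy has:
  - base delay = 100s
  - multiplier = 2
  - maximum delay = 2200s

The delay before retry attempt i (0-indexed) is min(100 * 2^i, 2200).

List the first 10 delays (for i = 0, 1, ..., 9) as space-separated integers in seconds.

Computing each delay:
  i=0: min(100*2^0, 2200) = 100
  i=1: min(100*2^1, 2200) = 200
  i=2: min(100*2^2, 2200) = 400
  i=3: min(100*2^3, 2200) = 800
  i=4: min(100*2^4, 2200) = 1600
  i=5: min(100*2^5, 2200) = 2200
  i=6: min(100*2^6, 2200) = 2200
  i=7: min(100*2^7, 2200) = 2200
  i=8: min(100*2^8, 2200) = 2200
  i=9: min(100*2^9, 2200) = 2200

Answer: 100 200 400 800 1600 2200 2200 2200 2200 2200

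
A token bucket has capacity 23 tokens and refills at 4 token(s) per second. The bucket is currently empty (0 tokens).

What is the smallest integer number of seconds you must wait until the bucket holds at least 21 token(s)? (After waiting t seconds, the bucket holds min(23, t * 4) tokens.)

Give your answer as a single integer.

Answer: 6

Derivation:
Need t * 4 >= 21, so t >= 21/4.
Smallest integer t = ceil(21/4) = 6.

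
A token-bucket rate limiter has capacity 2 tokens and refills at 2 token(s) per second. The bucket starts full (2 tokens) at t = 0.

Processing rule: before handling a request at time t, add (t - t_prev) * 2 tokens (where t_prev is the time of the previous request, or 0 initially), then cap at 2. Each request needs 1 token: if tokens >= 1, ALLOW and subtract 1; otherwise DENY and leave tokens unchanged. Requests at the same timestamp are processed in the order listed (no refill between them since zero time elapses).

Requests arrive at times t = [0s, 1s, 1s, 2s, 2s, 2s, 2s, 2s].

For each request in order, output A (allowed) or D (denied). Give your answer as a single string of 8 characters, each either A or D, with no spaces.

Simulating step by step:
  req#1 t=0s: ALLOW
  req#2 t=1s: ALLOW
  req#3 t=1s: ALLOW
  req#4 t=2s: ALLOW
  req#5 t=2s: ALLOW
  req#6 t=2s: DENY
  req#7 t=2s: DENY
  req#8 t=2s: DENY

Answer: AAAAADDD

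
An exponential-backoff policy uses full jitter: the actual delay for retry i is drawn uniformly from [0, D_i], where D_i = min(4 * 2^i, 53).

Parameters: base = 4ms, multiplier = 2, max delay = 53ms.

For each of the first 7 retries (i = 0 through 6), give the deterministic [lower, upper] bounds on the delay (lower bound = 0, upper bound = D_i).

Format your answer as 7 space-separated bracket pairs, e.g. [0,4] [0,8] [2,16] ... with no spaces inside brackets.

Computing bounds per retry:
  i=0: D_i=min(4*2^0,53)=4, bounds=[0,4]
  i=1: D_i=min(4*2^1,53)=8, bounds=[0,8]
  i=2: D_i=min(4*2^2,53)=16, bounds=[0,16]
  i=3: D_i=min(4*2^3,53)=32, bounds=[0,32]
  i=4: D_i=min(4*2^4,53)=53, bounds=[0,53]
  i=5: D_i=min(4*2^5,53)=53, bounds=[0,53]
  i=6: D_i=min(4*2^6,53)=53, bounds=[0,53]

Answer: [0,4] [0,8] [0,16] [0,32] [0,53] [0,53] [0,53]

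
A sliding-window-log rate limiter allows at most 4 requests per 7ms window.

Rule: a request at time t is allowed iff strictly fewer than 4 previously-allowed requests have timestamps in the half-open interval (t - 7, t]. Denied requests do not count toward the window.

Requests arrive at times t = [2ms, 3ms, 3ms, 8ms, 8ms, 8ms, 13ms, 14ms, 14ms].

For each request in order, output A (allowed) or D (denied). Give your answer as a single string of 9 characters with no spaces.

Tracking allowed requests in the window:
  req#1 t=2ms: ALLOW
  req#2 t=3ms: ALLOW
  req#3 t=3ms: ALLOW
  req#4 t=8ms: ALLOW
  req#5 t=8ms: DENY
  req#6 t=8ms: DENY
  req#7 t=13ms: ALLOW
  req#8 t=14ms: ALLOW
  req#9 t=14ms: ALLOW

Answer: AAAADDAAA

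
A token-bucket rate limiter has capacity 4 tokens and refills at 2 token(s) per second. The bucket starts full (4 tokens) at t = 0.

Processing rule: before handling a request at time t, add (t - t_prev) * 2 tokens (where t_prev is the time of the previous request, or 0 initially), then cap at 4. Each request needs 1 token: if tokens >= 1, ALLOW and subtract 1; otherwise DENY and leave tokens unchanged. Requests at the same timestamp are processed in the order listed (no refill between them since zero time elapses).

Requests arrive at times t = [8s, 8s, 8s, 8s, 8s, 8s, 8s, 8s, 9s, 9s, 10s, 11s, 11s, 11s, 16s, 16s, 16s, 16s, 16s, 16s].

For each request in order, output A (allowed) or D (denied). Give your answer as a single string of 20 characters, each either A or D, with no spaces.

Answer: AAAADDDDAAAAAAAAAADD

Derivation:
Simulating step by step:
  req#1 t=8s: ALLOW
  req#2 t=8s: ALLOW
  req#3 t=8s: ALLOW
  req#4 t=8s: ALLOW
  req#5 t=8s: DENY
  req#6 t=8s: DENY
  req#7 t=8s: DENY
  req#8 t=8s: DENY
  req#9 t=9s: ALLOW
  req#10 t=9s: ALLOW
  req#11 t=10s: ALLOW
  req#12 t=11s: ALLOW
  req#13 t=11s: ALLOW
  req#14 t=11s: ALLOW
  req#15 t=16s: ALLOW
  req#16 t=16s: ALLOW
  req#17 t=16s: ALLOW
  req#18 t=16s: ALLOW
  req#19 t=16s: DENY
  req#20 t=16s: DENY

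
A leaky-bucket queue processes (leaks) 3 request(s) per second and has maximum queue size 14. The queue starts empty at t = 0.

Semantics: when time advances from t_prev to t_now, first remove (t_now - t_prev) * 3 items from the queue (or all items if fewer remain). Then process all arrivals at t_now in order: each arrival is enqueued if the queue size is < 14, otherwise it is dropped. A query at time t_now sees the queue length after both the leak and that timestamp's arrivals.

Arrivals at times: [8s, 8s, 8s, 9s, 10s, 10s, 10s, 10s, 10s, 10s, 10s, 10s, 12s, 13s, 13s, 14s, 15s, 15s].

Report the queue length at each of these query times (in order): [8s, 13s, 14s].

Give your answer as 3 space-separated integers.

Answer: 3 2 1

Derivation:
Queue lengths at query times:
  query t=8s: backlog = 3
  query t=13s: backlog = 2
  query t=14s: backlog = 1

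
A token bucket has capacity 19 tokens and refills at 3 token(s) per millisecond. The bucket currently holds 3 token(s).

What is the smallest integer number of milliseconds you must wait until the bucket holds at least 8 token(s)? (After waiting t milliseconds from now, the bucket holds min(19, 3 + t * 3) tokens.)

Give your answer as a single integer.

Answer: 2

Derivation:
Need 3 + t * 3 >= 8, so t >= 5/3.
Smallest integer t = ceil(5/3) = 2.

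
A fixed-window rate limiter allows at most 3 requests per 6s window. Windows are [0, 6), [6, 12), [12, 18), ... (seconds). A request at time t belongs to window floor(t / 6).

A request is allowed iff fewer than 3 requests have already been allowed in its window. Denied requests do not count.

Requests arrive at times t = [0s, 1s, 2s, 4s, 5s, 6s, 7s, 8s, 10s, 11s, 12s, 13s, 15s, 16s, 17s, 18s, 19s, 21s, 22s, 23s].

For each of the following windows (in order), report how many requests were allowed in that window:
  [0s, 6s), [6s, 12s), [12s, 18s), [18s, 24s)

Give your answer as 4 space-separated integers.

Processing requests:
  req#1 t=0s (window 0): ALLOW
  req#2 t=1s (window 0): ALLOW
  req#3 t=2s (window 0): ALLOW
  req#4 t=4s (window 0): DENY
  req#5 t=5s (window 0): DENY
  req#6 t=6s (window 1): ALLOW
  req#7 t=7s (window 1): ALLOW
  req#8 t=8s (window 1): ALLOW
  req#9 t=10s (window 1): DENY
  req#10 t=11s (window 1): DENY
  req#11 t=12s (window 2): ALLOW
  req#12 t=13s (window 2): ALLOW
  req#13 t=15s (window 2): ALLOW
  req#14 t=16s (window 2): DENY
  req#15 t=17s (window 2): DENY
  req#16 t=18s (window 3): ALLOW
  req#17 t=19s (window 3): ALLOW
  req#18 t=21s (window 3): ALLOW
  req#19 t=22s (window 3): DENY
  req#20 t=23s (window 3): DENY

Allowed counts by window: 3 3 3 3

Answer: 3 3 3 3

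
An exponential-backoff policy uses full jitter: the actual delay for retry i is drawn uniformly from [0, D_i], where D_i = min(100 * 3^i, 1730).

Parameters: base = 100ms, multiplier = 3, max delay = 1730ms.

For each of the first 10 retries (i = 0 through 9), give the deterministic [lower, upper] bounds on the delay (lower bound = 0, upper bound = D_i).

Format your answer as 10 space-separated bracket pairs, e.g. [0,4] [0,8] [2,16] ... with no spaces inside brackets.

Computing bounds per retry:
  i=0: D_i=min(100*3^0,1730)=100, bounds=[0,100]
  i=1: D_i=min(100*3^1,1730)=300, bounds=[0,300]
  i=2: D_i=min(100*3^2,1730)=900, bounds=[0,900]
  i=3: D_i=min(100*3^3,1730)=1730, bounds=[0,1730]
  i=4: D_i=min(100*3^4,1730)=1730, bounds=[0,1730]
  i=5: D_i=min(100*3^5,1730)=1730, bounds=[0,1730]
  i=6: D_i=min(100*3^6,1730)=1730, bounds=[0,1730]
  i=7: D_i=min(100*3^7,1730)=1730, bounds=[0,1730]
  i=8: D_i=min(100*3^8,1730)=1730, bounds=[0,1730]
  i=9: D_i=min(100*3^9,1730)=1730, bounds=[0,1730]

Answer: [0,100] [0,300] [0,900] [0,1730] [0,1730] [0,1730] [0,1730] [0,1730] [0,1730] [0,1730]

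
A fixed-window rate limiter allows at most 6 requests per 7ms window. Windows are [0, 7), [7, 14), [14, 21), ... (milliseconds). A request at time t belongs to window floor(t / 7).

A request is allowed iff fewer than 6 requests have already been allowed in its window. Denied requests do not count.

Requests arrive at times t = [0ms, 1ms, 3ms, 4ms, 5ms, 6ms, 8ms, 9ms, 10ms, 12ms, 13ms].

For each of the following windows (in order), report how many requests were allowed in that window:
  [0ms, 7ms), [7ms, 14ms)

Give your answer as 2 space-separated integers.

Processing requests:
  req#1 t=0ms (window 0): ALLOW
  req#2 t=1ms (window 0): ALLOW
  req#3 t=3ms (window 0): ALLOW
  req#4 t=4ms (window 0): ALLOW
  req#5 t=5ms (window 0): ALLOW
  req#6 t=6ms (window 0): ALLOW
  req#7 t=8ms (window 1): ALLOW
  req#8 t=9ms (window 1): ALLOW
  req#9 t=10ms (window 1): ALLOW
  req#10 t=12ms (window 1): ALLOW
  req#11 t=13ms (window 1): ALLOW

Allowed counts by window: 6 5

Answer: 6 5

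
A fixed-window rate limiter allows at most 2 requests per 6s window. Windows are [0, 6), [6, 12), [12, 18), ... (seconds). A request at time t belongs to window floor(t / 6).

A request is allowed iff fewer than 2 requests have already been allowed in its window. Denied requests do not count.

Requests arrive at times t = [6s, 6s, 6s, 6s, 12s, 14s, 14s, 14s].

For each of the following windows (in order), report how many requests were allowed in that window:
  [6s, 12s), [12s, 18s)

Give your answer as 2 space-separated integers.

Answer: 2 2

Derivation:
Processing requests:
  req#1 t=6s (window 1): ALLOW
  req#2 t=6s (window 1): ALLOW
  req#3 t=6s (window 1): DENY
  req#4 t=6s (window 1): DENY
  req#5 t=12s (window 2): ALLOW
  req#6 t=14s (window 2): ALLOW
  req#7 t=14s (window 2): DENY
  req#8 t=14s (window 2): DENY

Allowed counts by window: 2 2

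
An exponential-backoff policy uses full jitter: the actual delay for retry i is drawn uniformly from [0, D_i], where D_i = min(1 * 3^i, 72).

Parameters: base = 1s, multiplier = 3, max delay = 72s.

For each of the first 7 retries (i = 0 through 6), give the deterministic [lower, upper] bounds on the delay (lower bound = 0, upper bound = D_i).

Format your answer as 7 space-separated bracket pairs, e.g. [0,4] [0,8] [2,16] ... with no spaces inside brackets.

Answer: [0,1] [0,3] [0,9] [0,27] [0,72] [0,72] [0,72]

Derivation:
Computing bounds per retry:
  i=0: D_i=min(1*3^0,72)=1, bounds=[0,1]
  i=1: D_i=min(1*3^1,72)=3, bounds=[0,3]
  i=2: D_i=min(1*3^2,72)=9, bounds=[0,9]
  i=3: D_i=min(1*3^3,72)=27, bounds=[0,27]
  i=4: D_i=min(1*3^4,72)=72, bounds=[0,72]
  i=5: D_i=min(1*3^5,72)=72, bounds=[0,72]
  i=6: D_i=min(1*3^6,72)=72, bounds=[0,72]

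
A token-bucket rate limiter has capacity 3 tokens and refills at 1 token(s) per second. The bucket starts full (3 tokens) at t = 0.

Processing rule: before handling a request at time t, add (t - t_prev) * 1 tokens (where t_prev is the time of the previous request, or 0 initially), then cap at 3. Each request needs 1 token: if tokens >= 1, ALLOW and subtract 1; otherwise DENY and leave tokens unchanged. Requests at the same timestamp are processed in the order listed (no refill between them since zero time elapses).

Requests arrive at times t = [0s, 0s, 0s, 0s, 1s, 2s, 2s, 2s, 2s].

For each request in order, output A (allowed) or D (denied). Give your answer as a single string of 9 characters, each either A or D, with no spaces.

Answer: AAADAADDD

Derivation:
Simulating step by step:
  req#1 t=0s: ALLOW
  req#2 t=0s: ALLOW
  req#3 t=0s: ALLOW
  req#4 t=0s: DENY
  req#5 t=1s: ALLOW
  req#6 t=2s: ALLOW
  req#7 t=2s: DENY
  req#8 t=2s: DENY
  req#9 t=2s: DENY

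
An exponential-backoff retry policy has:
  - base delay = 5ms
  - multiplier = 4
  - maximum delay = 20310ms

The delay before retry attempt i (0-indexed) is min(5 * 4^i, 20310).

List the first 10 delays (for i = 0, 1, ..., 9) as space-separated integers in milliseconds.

Computing each delay:
  i=0: min(5*4^0, 20310) = 5
  i=1: min(5*4^1, 20310) = 20
  i=2: min(5*4^2, 20310) = 80
  i=3: min(5*4^3, 20310) = 320
  i=4: min(5*4^4, 20310) = 1280
  i=5: min(5*4^5, 20310) = 5120
  i=6: min(5*4^6, 20310) = 20310
  i=7: min(5*4^7, 20310) = 20310
  i=8: min(5*4^8, 20310) = 20310
  i=9: min(5*4^9, 20310) = 20310

Answer: 5 20 80 320 1280 5120 20310 20310 20310 20310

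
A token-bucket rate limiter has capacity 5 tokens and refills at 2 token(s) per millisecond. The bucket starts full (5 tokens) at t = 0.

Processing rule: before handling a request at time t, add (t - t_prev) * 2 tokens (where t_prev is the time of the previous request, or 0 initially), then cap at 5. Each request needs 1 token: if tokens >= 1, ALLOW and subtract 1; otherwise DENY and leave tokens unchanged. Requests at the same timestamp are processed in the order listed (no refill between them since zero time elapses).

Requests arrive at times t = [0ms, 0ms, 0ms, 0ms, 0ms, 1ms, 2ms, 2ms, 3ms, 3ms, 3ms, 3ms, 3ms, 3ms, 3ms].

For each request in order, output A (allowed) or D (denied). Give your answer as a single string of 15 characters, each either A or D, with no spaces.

Answer: AAAAAAAAAAADDDD

Derivation:
Simulating step by step:
  req#1 t=0ms: ALLOW
  req#2 t=0ms: ALLOW
  req#3 t=0ms: ALLOW
  req#4 t=0ms: ALLOW
  req#5 t=0ms: ALLOW
  req#6 t=1ms: ALLOW
  req#7 t=2ms: ALLOW
  req#8 t=2ms: ALLOW
  req#9 t=3ms: ALLOW
  req#10 t=3ms: ALLOW
  req#11 t=3ms: ALLOW
  req#12 t=3ms: DENY
  req#13 t=3ms: DENY
  req#14 t=3ms: DENY
  req#15 t=3ms: DENY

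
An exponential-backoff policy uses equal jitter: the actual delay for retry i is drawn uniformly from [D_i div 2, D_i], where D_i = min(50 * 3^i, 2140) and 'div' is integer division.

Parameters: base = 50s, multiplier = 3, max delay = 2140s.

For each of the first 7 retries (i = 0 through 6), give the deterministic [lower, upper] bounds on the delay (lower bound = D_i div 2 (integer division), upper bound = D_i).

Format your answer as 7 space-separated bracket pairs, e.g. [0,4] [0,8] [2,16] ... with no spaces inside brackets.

Answer: [25,50] [75,150] [225,450] [675,1350] [1070,2140] [1070,2140] [1070,2140]

Derivation:
Computing bounds per retry:
  i=0: D_i=min(50*3^0,2140)=50, bounds=[25,50]
  i=1: D_i=min(50*3^1,2140)=150, bounds=[75,150]
  i=2: D_i=min(50*3^2,2140)=450, bounds=[225,450]
  i=3: D_i=min(50*3^3,2140)=1350, bounds=[675,1350]
  i=4: D_i=min(50*3^4,2140)=2140, bounds=[1070,2140]
  i=5: D_i=min(50*3^5,2140)=2140, bounds=[1070,2140]
  i=6: D_i=min(50*3^6,2140)=2140, bounds=[1070,2140]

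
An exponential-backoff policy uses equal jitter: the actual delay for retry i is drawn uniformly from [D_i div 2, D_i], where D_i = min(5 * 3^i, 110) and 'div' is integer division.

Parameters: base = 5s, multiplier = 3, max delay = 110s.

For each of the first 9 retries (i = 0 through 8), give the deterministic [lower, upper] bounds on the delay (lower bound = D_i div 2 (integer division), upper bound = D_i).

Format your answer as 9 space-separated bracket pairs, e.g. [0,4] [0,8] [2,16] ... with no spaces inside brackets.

Answer: [2,5] [7,15] [22,45] [55,110] [55,110] [55,110] [55,110] [55,110] [55,110]

Derivation:
Computing bounds per retry:
  i=0: D_i=min(5*3^0,110)=5, bounds=[2,5]
  i=1: D_i=min(5*3^1,110)=15, bounds=[7,15]
  i=2: D_i=min(5*3^2,110)=45, bounds=[22,45]
  i=3: D_i=min(5*3^3,110)=110, bounds=[55,110]
  i=4: D_i=min(5*3^4,110)=110, bounds=[55,110]
  i=5: D_i=min(5*3^5,110)=110, bounds=[55,110]
  i=6: D_i=min(5*3^6,110)=110, bounds=[55,110]
  i=7: D_i=min(5*3^7,110)=110, bounds=[55,110]
  i=8: D_i=min(5*3^8,110)=110, bounds=[55,110]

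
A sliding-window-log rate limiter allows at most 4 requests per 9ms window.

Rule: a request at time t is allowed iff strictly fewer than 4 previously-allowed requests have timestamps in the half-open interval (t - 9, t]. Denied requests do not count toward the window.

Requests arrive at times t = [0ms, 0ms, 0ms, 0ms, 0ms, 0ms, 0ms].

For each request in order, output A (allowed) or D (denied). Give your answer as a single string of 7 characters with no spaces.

Tracking allowed requests in the window:
  req#1 t=0ms: ALLOW
  req#2 t=0ms: ALLOW
  req#3 t=0ms: ALLOW
  req#4 t=0ms: ALLOW
  req#5 t=0ms: DENY
  req#6 t=0ms: DENY
  req#7 t=0ms: DENY

Answer: AAAADDD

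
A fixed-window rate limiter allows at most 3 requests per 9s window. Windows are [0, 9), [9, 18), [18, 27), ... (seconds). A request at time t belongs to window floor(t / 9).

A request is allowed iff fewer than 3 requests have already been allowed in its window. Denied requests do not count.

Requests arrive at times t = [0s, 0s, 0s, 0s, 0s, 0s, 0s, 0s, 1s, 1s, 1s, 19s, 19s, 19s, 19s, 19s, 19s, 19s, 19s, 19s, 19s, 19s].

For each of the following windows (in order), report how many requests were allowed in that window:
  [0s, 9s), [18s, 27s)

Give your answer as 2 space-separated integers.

Answer: 3 3

Derivation:
Processing requests:
  req#1 t=0s (window 0): ALLOW
  req#2 t=0s (window 0): ALLOW
  req#3 t=0s (window 0): ALLOW
  req#4 t=0s (window 0): DENY
  req#5 t=0s (window 0): DENY
  req#6 t=0s (window 0): DENY
  req#7 t=0s (window 0): DENY
  req#8 t=0s (window 0): DENY
  req#9 t=1s (window 0): DENY
  req#10 t=1s (window 0): DENY
  req#11 t=1s (window 0): DENY
  req#12 t=19s (window 2): ALLOW
  req#13 t=19s (window 2): ALLOW
  req#14 t=19s (window 2): ALLOW
  req#15 t=19s (window 2): DENY
  req#16 t=19s (window 2): DENY
  req#17 t=19s (window 2): DENY
  req#18 t=19s (window 2): DENY
  req#19 t=19s (window 2): DENY
  req#20 t=19s (window 2): DENY
  req#21 t=19s (window 2): DENY
  req#22 t=19s (window 2): DENY

Allowed counts by window: 3 3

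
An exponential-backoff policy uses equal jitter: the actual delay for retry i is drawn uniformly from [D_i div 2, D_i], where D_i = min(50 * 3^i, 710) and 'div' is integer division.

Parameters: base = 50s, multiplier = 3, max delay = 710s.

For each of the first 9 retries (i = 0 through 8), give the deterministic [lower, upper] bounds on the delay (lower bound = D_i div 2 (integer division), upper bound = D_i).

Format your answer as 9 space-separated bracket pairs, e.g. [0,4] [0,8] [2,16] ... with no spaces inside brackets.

Answer: [25,50] [75,150] [225,450] [355,710] [355,710] [355,710] [355,710] [355,710] [355,710]

Derivation:
Computing bounds per retry:
  i=0: D_i=min(50*3^0,710)=50, bounds=[25,50]
  i=1: D_i=min(50*3^1,710)=150, bounds=[75,150]
  i=2: D_i=min(50*3^2,710)=450, bounds=[225,450]
  i=3: D_i=min(50*3^3,710)=710, bounds=[355,710]
  i=4: D_i=min(50*3^4,710)=710, bounds=[355,710]
  i=5: D_i=min(50*3^5,710)=710, bounds=[355,710]
  i=6: D_i=min(50*3^6,710)=710, bounds=[355,710]
  i=7: D_i=min(50*3^7,710)=710, bounds=[355,710]
  i=8: D_i=min(50*3^8,710)=710, bounds=[355,710]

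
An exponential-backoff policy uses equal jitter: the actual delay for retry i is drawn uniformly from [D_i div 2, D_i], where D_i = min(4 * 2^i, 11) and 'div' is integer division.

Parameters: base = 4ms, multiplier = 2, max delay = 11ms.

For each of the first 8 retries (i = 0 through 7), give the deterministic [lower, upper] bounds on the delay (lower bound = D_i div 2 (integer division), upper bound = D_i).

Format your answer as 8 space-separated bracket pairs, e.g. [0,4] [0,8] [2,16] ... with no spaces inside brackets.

Answer: [2,4] [4,8] [5,11] [5,11] [5,11] [5,11] [5,11] [5,11]

Derivation:
Computing bounds per retry:
  i=0: D_i=min(4*2^0,11)=4, bounds=[2,4]
  i=1: D_i=min(4*2^1,11)=8, bounds=[4,8]
  i=2: D_i=min(4*2^2,11)=11, bounds=[5,11]
  i=3: D_i=min(4*2^3,11)=11, bounds=[5,11]
  i=4: D_i=min(4*2^4,11)=11, bounds=[5,11]
  i=5: D_i=min(4*2^5,11)=11, bounds=[5,11]
  i=6: D_i=min(4*2^6,11)=11, bounds=[5,11]
  i=7: D_i=min(4*2^7,11)=11, bounds=[5,11]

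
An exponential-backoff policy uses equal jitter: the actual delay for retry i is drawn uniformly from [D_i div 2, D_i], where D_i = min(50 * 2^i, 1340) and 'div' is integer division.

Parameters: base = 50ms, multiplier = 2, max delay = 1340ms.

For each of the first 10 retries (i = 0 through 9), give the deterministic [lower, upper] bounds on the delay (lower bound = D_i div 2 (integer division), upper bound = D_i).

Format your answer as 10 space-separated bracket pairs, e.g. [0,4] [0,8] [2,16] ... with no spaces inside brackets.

Computing bounds per retry:
  i=0: D_i=min(50*2^0,1340)=50, bounds=[25,50]
  i=1: D_i=min(50*2^1,1340)=100, bounds=[50,100]
  i=2: D_i=min(50*2^2,1340)=200, bounds=[100,200]
  i=3: D_i=min(50*2^3,1340)=400, bounds=[200,400]
  i=4: D_i=min(50*2^4,1340)=800, bounds=[400,800]
  i=5: D_i=min(50*2^5,1340)=1340, bounds=[670,1340]
  i=6: D_i=min(50*2^6,1340)=1340, bounds=[670,1340]
  i=7: D_i=min(50*2^7,1340)=1340, bounds=[670,1340]
  i=8: D_i=min(50*2^8,1340)=1340, bounds=[670,1340]
  i=9: D_i=min(50*2^9,1340)=1340, bounds=[670,1340]

Answer: [25,50] [50,100] [100,200] [200,400] [400,800] [670,1340] [670,1340] [670,1340] [670,1340] [670,1340]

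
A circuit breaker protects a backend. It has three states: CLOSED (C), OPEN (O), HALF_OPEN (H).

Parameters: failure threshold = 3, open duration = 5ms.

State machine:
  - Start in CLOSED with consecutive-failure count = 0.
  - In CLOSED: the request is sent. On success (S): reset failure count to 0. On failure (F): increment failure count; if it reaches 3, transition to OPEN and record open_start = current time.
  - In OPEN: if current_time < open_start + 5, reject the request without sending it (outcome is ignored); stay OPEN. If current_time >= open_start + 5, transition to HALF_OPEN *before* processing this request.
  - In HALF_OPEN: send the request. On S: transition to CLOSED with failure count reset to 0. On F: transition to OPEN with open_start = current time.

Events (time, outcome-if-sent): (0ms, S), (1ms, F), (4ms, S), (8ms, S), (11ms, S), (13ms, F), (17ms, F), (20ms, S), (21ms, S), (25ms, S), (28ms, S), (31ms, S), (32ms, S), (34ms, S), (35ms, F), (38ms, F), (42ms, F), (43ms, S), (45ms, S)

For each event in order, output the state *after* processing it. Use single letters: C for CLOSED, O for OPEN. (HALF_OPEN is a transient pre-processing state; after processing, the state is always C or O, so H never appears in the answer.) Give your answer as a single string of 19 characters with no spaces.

Answer: CCCCCCCCCCCCCCCCOOO

Derivation:
State after each event:
  event#1 t=0ms outcome=S: state=CLOSED
  event#2 t=1ms outcome=F: state=CLOSED
  event#3 t=4ms outcome=S: state=CLOSED
  event#4 t=8ms outcome=S: state=CLOSED
  event#5 t=11ms outcome=S: state=CLOSED
  event#6 t=13ms outcome=F: state=CLOSED
  event#7 t=17ms outcome=F: state=CLOSED
  event#8 t=20ms outcome=S: state=CLOSED
  event#9 t=21ms outcome=S: state=CLOSED
  event#10 t=25ms outcome=S: state=CLOSED
  event#11 t=28ms outcome=S: state=CLOSED
  event#12 t=31ms outcome=S: state=CLOSED
  event#13 t=32ms outcome=S: state=CLOSED
  event#14 t=34ms outcome=S: state=CLOSED
  event#15 t=35ms outcome=F: state=CLOSED
  event#16 t=38ms outcome=F: state=CLOSED
  event#17 t=42ms outcome=F: state=OPEN
  event#18 t=43ms outcome=S: state=OPEN
  event#19 t=45ms outcome=S: state=OPEN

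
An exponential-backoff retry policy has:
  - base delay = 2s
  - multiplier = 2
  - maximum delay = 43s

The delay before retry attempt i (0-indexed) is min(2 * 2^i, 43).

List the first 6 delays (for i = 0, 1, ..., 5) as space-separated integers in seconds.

Computing each delay:
  i=0: min(2*2^0, 43) = 2
  i=1: min(2*2^1, 43) = 4
  i=2: min(2*2^2, 43) = 8
  i=3: min(2*2^3, 43) = 16
  i=4: min(2*2^4, 43) = 32
  i=5: min(2*2^5, 43) = 43

Answer: 2 4 8 16 32 43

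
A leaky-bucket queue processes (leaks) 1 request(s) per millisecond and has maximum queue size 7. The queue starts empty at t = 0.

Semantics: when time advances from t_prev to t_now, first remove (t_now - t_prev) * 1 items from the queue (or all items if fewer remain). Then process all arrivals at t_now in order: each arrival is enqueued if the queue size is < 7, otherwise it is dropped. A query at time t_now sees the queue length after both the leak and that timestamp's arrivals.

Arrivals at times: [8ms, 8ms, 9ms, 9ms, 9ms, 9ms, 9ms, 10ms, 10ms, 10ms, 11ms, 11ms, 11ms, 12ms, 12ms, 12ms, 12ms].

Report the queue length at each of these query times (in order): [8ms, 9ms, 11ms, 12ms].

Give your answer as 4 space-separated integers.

Queue lengths at query times:
  query t=8ms: backlog = 2
  query t=9ms: backlog = 6
  query t=11ms: backlog = 7
  query t=12ms: backlog = 7

Answer: 2 6 7 7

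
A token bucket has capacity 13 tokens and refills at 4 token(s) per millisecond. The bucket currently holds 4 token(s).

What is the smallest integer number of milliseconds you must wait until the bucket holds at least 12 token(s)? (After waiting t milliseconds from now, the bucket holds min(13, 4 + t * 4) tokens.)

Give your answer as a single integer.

Need 4 + t * 4 >= 12, so t >= 8/4.
Smallest integer t = ceil(8/4) = 2.

Answer: 2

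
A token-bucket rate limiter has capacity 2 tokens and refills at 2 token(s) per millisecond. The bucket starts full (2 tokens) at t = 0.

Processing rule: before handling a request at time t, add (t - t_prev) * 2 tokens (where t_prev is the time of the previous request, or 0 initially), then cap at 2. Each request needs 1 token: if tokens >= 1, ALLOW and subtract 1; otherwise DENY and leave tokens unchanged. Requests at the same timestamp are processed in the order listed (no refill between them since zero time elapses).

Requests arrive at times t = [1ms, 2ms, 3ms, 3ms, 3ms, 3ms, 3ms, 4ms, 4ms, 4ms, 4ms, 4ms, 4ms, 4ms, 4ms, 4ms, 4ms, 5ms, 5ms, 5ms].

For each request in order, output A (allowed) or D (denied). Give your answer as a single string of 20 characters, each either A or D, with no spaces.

Answer: AAAADDDAADDDDDDDDAAD

Derivation:
Simulating step by step:
  req#1 t=1ms: ALLOW
  req#2 t=2ms: ALLOW
  req#3 t=3ms: ALLOW
  req#4 t=3ms: ALLOW
  req#5 t=3ms: DENY
  req#6 t=3ms: DENY
  req#7 t=3ms: DENY
  req#8 t=4ms: ALLOW
  req#9 t=4ms: ALLOW
  req#10 t=4ms: DENY
  req#11 t=4ms: DENY
  req#12 t=4ms: DENY
  req#13 t=4ms: DENY
  req#14 t=4ms: DENY
  req#15 t=4ms: DENY
  req#16 t=4ms: DENY
  req#17 t=4ms: DENY
  req#18 t=5ms: ALLOW
  req#19 t=5ms: ALLOW
  req#20 t=5ms: DENY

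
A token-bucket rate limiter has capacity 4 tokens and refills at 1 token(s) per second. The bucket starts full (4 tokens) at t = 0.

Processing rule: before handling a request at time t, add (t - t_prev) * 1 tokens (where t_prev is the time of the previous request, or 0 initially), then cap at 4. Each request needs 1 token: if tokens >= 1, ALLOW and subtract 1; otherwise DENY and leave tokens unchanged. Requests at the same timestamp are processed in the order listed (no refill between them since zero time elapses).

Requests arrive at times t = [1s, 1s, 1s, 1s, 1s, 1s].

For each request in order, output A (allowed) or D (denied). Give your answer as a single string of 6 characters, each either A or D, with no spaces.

Simulating step by step:
  req#1 t=1s: ALLOW
  req#2 t=1s: ALLOW
  req#3 t=1s: ALLOW
  req#4 t=1s: ALLOW
  req#5 t=1s: DENY
  req#6 t=1s: DENY

Answer: AAAADD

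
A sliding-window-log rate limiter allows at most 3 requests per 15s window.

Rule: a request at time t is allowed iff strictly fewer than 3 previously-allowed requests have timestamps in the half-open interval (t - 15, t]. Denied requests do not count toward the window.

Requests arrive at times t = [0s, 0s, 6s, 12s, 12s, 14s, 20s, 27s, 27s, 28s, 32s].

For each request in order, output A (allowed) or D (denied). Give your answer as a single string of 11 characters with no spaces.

Tracking allowed requests in the window:
  req#1 t=0s: ALLOW
  req#2 t=0s: ALLOW
  req#3 t=6s: ALLOW
  req#4 t=12s: DENY
  req#5 t=12s: DENY
  req#6 t=14s: DENY
  req#7 t=20s: ALLOW
  req#8 t=27s: ALLOW
  req#9 t=27s: ALLOW
  req#10 t=28s: DENY
  req#11 t=32s: DENY

Answer: AAADDDAAADD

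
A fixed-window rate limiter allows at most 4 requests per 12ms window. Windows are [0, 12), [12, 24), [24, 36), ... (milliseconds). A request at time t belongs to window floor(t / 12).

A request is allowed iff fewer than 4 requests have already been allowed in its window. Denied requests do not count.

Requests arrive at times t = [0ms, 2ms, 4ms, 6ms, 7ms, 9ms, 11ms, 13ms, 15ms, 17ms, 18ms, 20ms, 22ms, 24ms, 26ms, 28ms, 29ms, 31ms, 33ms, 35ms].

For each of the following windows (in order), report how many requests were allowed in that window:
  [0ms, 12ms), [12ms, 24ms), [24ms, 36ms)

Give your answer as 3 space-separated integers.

Answer: 4 4 4

Derivation:
Processing requests:
  req#1 t=0ms (window 0): ALLOW
  req#2 t=2ms (window 0): ALLOW
  req#3 t=4ms (window 0): ALLOW
  req#4 t=6ms (window 0): ALLOW
  req#5 t=7ms (window 0): DENY
  req#6 t=9ms (window 0): DENY
  req#7 t=11ms (window 0): DENY
  req#8 t=13ms (window 1): ALLOW
  req#9 t=15ms (window 1): ALLOW
  req#10 t=17ms (window 1): ALLOW
  req#11 t=18ms (window 1): ALLOW
  req#12 t=20ms (window 1): DENY
  req#13 t=22ms (window 1): DENY
  req#14 t=24ms (window 2): ALLOW
  req#15 t=26ms (window 2): ALLOW
  req#16 t=28ms (window 2): ALLOW
  req#17 t=29ms (window 2): ALLOW
  req#18 t=31ms (window 2): DENY
  req#19 t=33ms (window 2): DENY
  req#20 t=35ms (window 2): DENY

Allowed counts by window: 4 4 4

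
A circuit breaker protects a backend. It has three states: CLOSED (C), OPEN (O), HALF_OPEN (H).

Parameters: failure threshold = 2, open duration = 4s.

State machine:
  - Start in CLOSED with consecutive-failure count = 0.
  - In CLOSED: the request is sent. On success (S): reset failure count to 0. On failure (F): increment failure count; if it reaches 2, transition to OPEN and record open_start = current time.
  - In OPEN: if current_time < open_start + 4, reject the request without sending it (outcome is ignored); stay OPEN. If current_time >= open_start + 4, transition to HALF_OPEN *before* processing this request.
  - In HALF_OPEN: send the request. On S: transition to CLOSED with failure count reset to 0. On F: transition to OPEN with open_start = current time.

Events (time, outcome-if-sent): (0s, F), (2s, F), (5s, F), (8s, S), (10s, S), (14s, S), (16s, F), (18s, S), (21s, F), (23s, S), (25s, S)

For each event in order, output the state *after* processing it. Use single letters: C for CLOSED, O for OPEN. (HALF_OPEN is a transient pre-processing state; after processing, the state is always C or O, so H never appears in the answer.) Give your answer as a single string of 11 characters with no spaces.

State after each event:
  event#1 t=0s outcome=F: state=CLOSED
  event#2 t=2s outcome=F: state=OPEN
  event#3 t=5s outcome=F: state=OPEN
  event#4 t=8s outcome=S: state=CLOSED
  event#5 t=10s outcome=S: state=CLOSED
  event#6 t=14s outcome=S: state=CLOSED
  event#7 t=16s outcome=F: state=CLOSED
  event#8 t=18s outcome=S: state=CLOSED
  event#9 t=21s outcome=F: state=CLOSED
  event#10 t=23s outcome=S: state=CLOSED
  event#11 t=25s outcome=S: state=CLOSED

Answer: COOCCCCCCCC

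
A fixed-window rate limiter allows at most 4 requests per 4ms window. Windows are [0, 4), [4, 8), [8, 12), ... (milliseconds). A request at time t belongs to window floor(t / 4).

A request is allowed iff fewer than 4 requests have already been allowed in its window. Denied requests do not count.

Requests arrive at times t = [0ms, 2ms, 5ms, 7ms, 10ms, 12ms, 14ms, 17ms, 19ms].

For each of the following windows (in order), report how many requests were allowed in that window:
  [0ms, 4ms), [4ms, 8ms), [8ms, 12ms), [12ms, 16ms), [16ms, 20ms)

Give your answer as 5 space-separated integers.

Answer: 2 2 1 2 2

Derivation:
Processing requests:
  req#1 t=0ms (window 0): ALLOW
  req#2 t=2ms (window 0): ALLOW
  req#3 t=5ms (window 1): ALLOW
  req#4 t=7ms (window 1): ALLOW
  req#5 t=10ms (window 2): ALLOW
  req#6 t=12ms (window 3): ALLOW
  req#7 t=14ms (window 3): ALLOW
  req#8 t=17ms (window 4): ALLOW
  req#9 t=19ms (window 4): ALLOW

Allowed counts by window: 2 2 1 2 2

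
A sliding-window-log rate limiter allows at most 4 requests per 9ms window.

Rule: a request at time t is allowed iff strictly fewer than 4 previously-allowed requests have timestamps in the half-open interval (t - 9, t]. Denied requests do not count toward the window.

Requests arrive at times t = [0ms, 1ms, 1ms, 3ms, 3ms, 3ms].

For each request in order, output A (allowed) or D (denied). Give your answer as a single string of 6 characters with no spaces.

Tracking allowed requests in the window:
  req#1 t=0ms: ALLOW
  req#2 t=1ms: ALLOW
  req#3 t=1ms: ALLOW
  req#4 t=3ms: ALLOW
  req#5 t=3ms: DENY
  req#6 t=3ms: DENY

Answer: AAAADD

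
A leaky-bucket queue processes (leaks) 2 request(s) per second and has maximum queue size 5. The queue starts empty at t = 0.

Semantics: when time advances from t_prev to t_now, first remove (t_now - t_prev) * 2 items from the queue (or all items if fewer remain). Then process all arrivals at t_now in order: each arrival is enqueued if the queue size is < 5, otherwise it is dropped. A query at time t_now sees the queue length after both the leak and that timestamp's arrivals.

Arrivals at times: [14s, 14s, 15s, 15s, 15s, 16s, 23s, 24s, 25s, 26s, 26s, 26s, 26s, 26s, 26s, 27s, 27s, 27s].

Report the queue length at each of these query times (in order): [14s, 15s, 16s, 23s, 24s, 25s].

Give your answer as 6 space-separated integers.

Answer: 2 3 2 1 1 1

Derivation:
Queue lengths at query times:
  query t=14s: backlog = 2
  query t=15s: backlog = 3
  query t=16s: backlog = 2
  query t=23s: backlog = 1
  query t=24s: backlog = 1
  query t=25s: backlog = 1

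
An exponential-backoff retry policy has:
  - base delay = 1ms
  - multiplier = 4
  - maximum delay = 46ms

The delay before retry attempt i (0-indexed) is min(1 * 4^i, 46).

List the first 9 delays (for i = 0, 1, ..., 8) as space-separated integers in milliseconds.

Answer: 1 4 16 46 46 46 46 46 46

Derivation:
Computing each delay:
  i=0: min(1*4^0, 46) = 1
  i=1: min(1*4^1, 46) = 4
  i=2: min(1*4^2, 46) = 16
  i=3: min(1*4^3, 46) = 46
  i=4: min(1*4^4, 46) = 46
  i=5: min(1*4^5, 46) = 46
  i=6: min(1*4^6, 46) = 46
  i=7: min(1*4^7, 46) = 46
  i=8: min(1*4^8, 46) = 46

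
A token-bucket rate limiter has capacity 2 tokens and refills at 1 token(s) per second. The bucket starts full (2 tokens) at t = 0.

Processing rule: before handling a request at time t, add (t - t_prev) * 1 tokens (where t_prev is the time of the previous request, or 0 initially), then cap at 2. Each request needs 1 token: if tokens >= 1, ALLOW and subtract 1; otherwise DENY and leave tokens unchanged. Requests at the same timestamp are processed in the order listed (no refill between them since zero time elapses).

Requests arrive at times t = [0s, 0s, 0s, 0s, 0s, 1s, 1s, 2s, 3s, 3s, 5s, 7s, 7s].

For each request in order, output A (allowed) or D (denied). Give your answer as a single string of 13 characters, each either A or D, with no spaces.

Simulating step by step:
  req#1 t=0s: ALLOW
  req#2 t=0s: ALLOW
  req#3 t=0s: DENY
  req#4 t=0s: DENY
  req#5 t=0s: DENY
  req#6 t=1s: ALLOW
  req#7 t=1s: DENY
  req#8 t=2s: ALLOW
  req#9 t=3s: ALLOW
  req#10 t=3s: DENY
  req#11 t=5s: ALLOW
  req#12 t=7s: ALLOW
  req#13 t=7s: ALLOW

Answer: AADDDADAADAAA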